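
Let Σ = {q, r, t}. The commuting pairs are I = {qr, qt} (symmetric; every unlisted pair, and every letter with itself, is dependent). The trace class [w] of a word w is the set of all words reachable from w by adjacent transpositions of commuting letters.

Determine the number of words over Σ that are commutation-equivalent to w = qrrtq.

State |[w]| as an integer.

0(q) covers ∅
1(r) covers ∅
2(r) covers 1:r
3(t) covers 2:r
4(q) covers 0:q
floor of heap: 0:q, 1:r
completions by unplaced set U, small U first (add the entries for U minus each lowest piece of U):
  |U|=1: {3}:1  {4}:1
  |U|=2: {0,4}:1  {2,3}:1  {3,4}:2
  |U|=3: {0,3,4}:3  {1,2,3}:1  {2,3,4}:3
  start at 0(q): 4
  start at 1(r): 6
sum over floor = 10

10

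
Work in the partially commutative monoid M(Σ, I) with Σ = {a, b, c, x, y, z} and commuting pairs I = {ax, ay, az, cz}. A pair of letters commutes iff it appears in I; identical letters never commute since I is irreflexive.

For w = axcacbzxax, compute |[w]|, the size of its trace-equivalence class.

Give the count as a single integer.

piece 0:a — minimal
piece 1:x — minimal
piece 2:c rests on {0:a, 1:x}
piece 3:a rests on {2:c}
piece 4:c rests on {3:a}
piece 5:b rests on {4:c}
piece 6:z rests on {5:b}
piece 7:x rests on {6:z}
piece 8:a rests on {5:b}
piece 9:x rests on {7:x}
minimal pieces: {0:a, 1:x}
ways to finish when only these pieces remain (= sum over removing one remaining piece with nothing left below it):
  1 left: {8}→1  {9}→1
  2 left: {7,9}→1  {8,9}→2
  3 left: {6,7,9}→1  {7,8,9}→3
  4 left: {6,7,8,9}→4
  5 left: {5,6,7,8,9}→4
  6 left: {4,5,6,7,8,9}→4
  7 left: {3,4,5,6,7,8,9}→4
  8 left: {2,3,4,5,6,7,8,9}→4
  placing 0:a first → 4 extensions
  placing 1:x first → 4 extensions
total linear extensions = 8

8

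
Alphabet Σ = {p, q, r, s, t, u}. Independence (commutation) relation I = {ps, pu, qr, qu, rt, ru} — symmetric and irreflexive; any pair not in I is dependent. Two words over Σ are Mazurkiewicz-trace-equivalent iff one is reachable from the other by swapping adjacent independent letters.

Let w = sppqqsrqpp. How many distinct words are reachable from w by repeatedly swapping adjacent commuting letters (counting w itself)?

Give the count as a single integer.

6

0(s) covers ∅
1(p) covers ∅
2(p) covers 1:p
3(q) covers 0:s, 2:p
4(q) covers 3:q
5(s) covers 4:q
6(r) covers 5:s
7(q) covers 5:s
8(p) covers 6:r, 7:q
9(p) covers 8:p
floor of heap: 0:s, 1:p
completions by unplaced set U, small U first (add the entries for U minus each lowest piece of U):
  |U|=1: {9}:1
  |U|=2: {8,9}:1
  |U|=3: {6,8,9}:1  {7,8,9}:1
  |U|=4: {6,7,8,9}:2
  |U|=5: {5,6,7,8,9}:2
  |U|=6: {4,5,6,7,8,9}:2
  |U|=7: {3,4,5,6,7,8,9}:2
  |U|=8: {0,3,4,5,6,7,8,9}:2  {2,3,4,5,6,7,8,9}:2
  start at 0(s): 2
  start at 1(p): 4
sum over floor = 6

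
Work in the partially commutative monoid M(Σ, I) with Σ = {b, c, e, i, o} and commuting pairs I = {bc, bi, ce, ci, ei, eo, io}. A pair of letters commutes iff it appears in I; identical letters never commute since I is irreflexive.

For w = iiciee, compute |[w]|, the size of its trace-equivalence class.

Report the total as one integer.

#0=i has no predecessor
#1=i depends on [0:i]
#2=c has no predecessor
#3=i depends on [1:i]
#4=e has no predecessor
#5=e depends on [4:e]
sources: [0:i, 2:c, 4:e]
N(rest) = Σ N(rest − s) over sources s of rest; N(one piece) = 1:
  size 1 → [2]=1  [3]=1  [5]=1
  size 2 → [1,3]=1  [2,3]=2  [2,5]=2  [3,5]=2  [4,5]=1
  size 3 → [0,1,3]=1  [1,2,3]=3  [1,3,5]=3  [2,3,5]=6  [2,4,5]=3  [3,4,5]=3
  size 4 → [0,1,2,3]=4  [0,1,3,5]=4  [1,2,3,5]=12  [1,3,4,5]=6  [2,3,4,5]=12
  first=0(i) contributes 30
  first=2(c) contributes 10
  first=4(e) contributes 20
|[w]| = 60

60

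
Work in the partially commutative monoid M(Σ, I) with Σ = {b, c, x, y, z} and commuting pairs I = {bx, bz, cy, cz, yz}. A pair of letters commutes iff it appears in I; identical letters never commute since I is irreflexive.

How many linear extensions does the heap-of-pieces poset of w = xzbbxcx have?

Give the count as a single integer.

10

0(x) covers ∅
1(z) covers 0:x
2(b) covers ∅
3(b) covers 2:b
4(x) covers 1:z
5(c) covers 3:b, 4:x
6(x) covers 5:c
floor of heap: 0:x, 2:b
completions by unplaced set U, small U first (add the entries for U minus each lowest piece of U):
  |U|=1: {6}:1
  |U|=2: {5,6}:1
  |U|=3: {3,5,6}:1  {4,5,6}:1
  |U|=4: {1,4,5,6}:1  {2,3,5,6}:1  {3,4,5,6}:2
  |U|=5: {0,1,4,5,6}:1  {1,3,4,5,6}:3  {2,3,4,5,6}:3
  start at 0(x): 6
  start at 2(b): 4
sum over floor = 10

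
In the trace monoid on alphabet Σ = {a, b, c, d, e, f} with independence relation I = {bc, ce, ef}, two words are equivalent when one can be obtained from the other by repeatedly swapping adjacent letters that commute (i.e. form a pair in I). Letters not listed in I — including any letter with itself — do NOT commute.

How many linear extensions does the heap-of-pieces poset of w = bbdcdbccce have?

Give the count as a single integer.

piece 0:b — minimal
piece 1:b rests on {0:b}
piece 2:d rests on {1:b}
piece 3:c rests on {2:d}
piece 4:d rests on {3:c}
piece 5:b rests on {4:d}
piece 6:c rests on {4:d}
piece 7:c rests on {6:c}
piece 8:c rests on {7:c}
piece 9:e rests on {5:b}
minimal pieces: {0:b}
ways to finish when only these pieces remain (= sum over removing one remaining piece with nothing left below it):
  1 left: {8}→1  {9}→1
  2 left: {5,9}→1  {7,8}→1  {8,9}→2
  3 left: {5,8,9}→3  {6,7,8}→1  {7,8,9}→3
  4 left: {5,7,8,9}→6  {6,7,8,9}→4
  5 left: {5,6,7,8,9}→10
  6 left: {4,5,6,7,8,9}→10
  7 left: {3,4,5,6,7,8,9}→10
  8 left: {2,3,4,5,6,7,8,9}→10
  placing 0:b first → 10 extensions

10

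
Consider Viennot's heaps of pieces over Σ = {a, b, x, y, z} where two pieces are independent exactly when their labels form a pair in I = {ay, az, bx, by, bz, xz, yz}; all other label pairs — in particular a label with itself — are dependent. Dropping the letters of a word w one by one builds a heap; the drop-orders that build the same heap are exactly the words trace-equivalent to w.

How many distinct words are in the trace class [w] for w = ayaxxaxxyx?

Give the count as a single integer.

0(a) covers ∅
1(y) covers ∅
2(a) covers 0:a
3(x) covers 1:y, 2:a
4(x) covers 3:x
5(a) covers 4:x
6(x) covers 5:a
7(x) covers 6:x
8(y) covers 7:x
9(x) covers 8:y
floor of heap: 0:a, 1:y
completions by unplaced set U, small U first (add the entries for U minus each lowest piece of U):
  |U|=1: {9}:1
  |U|=2: {8,9}:1
  |U|=3: {7,8,9}:1
  |U|=4: {6,7,8,9}:1
  |U|=5: {5,6,7,8,9}:1
  |U|=6: {4,5,6,7,8,9}:1
  |U|=7: {3,4,5,6,7,8,9}:1
  |U|=8: {1,3,4,5,6,7,8,9}:1  {2,3,4,5,6,7,8,9}:1
  start at 0(a): 2
  start at 1(y): 1
sum over floor = 3

3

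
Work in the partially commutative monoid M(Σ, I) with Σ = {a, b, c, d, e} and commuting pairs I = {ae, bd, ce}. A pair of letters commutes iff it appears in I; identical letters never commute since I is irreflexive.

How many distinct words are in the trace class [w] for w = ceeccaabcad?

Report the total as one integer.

#0=c has no predecessor
#1=e has no predecessor
#2=e depends on [1:e]
#3=c depends on [0:c]
#4=c depends on [3:c]
#5=a depends on [4:c]
#6=a depends on [5:a]
#7=b depends on [2:e, 6:a]
#8=c depends on [7:b]
#9=a depends on [8:c]
#10=d depends on [9:a]
sources: [0:c, 1:e]
N(rest) = Σ N(rest − s) over sources s of rest; N(one piece) = 1:
  size 1 → [10]=1
  size 2 → [9,10]=1
  size 3 → [8,9,10]=1
  size 4 → [7,8,9,10]=1
  size 5 → [2,7,8,9,10]=1  [6,7,8,9,10]=1
  size 6 → [1,2,7,8,9,10]=1  [2,6,7,8,9,10]=2  [5,6,7,8,9,10]=1
  size 7 → [1,2,6,7,8,9,10]=3  [2,5,6,7,8,9,10]=3  [4,5,6,7,8,9,10]=1
  size 8 → [1,2,5,6,7,8,9,10]=6  [2,4,5,6,7,8,9,10]=4  [3,4,5,6,7,8,9,10]=1
  size 9 → [0,3,4,5,6,7,8,9,10]=1  [1,2,4,5,6,7,8,9,10]=10  [2,3,4,5,6,7,8,9,10]=5
  first=0(c) contributes 15
  first=1(e) contributes 6
|[w]| = 21

21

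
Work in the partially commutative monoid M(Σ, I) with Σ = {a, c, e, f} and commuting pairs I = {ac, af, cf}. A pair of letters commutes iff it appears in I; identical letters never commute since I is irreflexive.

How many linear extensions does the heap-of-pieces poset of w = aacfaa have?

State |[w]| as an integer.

0(a) covers ∅
1(a) covers 0:a
2(c) covers ∅
3(f) covers ∅
4(a) covers 1:a
5(a) covers 4:a
floor of heap: 0:a, 2:c, 3:f
completions by unplaced set U, small U first (add the entries for U minus each lowest piece of U):
  |U|=1: {2}:1  {3}:1  {5}:1
  |U|=2: {2,3}:2  {2,5}:2  {3,5}:2  {4,5}:1
  |U|=3: {1,4,5}:1  {2,3,5}:6  {2,4,5}:3  {3,4,5}:3
  |U|=4: {0,1,4,5}:1  {1,2,4,5}:4  {1,3,4,5}:4  {2,3,4,5}:12
  start at 0(a): 20
  start at 2(c): 5
  start at 3(f): 5
sum over floor = 30

30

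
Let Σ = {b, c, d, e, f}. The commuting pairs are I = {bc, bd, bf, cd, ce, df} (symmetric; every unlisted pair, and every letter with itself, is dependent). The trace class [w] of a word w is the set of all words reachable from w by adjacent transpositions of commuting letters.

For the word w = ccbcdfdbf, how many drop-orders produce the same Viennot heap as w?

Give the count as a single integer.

756

0(c) covers ∅
1(c) covers 0:c
2(b) covers ∅
3(c) covers 1:c
4(d) covers ∅
5(f) covers 3:c
6(d) covers 4:d
7(b) covers 2:b
8(f) covers 5:f
floor of heap: 0:c, 2:b, 4:d
completions by unplaced set U, small U first (add the entries for U minus each lowest piece of U):
  |U|=1: {6}:1  {7}:1  {8}:1
  |U|=2: {2,7}:1  {4,6}:1  {5,8}:1  {6,7}:2  {6,8}:2  {7,8}:2
  |U|=3: {2,6,7}:3  {2,7,8}:3  {3,5,8}:1  {4,6,7}:3  {4,6,8}:3  {5,6,8}:3  {5,7,8}:3  {6,7,8}:6
  |U|=4: {1,3,5,8}:1  {2,4,6,7}:6  {2,5,7,8}:6  {2,6,7,8}:12  {3,5,6,8}:4  {3,5,7,8}:4  {4,5,6,8}:6  {4,6,7,8}:12  {5,6,7,8}:12
  |U|=5: {0,1,3,5,8}:1  {1,3,5,6,8}:5  {1,3,5,7,8}:5  {2,3,5,7,8}:10  {2,4,6,7,8}:30  {2,5,6,7,8}:30  {3,4,5,6,8}:10  {3,5,6,7,8}:20  {4,5,6,7,8}:30
  |U|=6: {0,1,3,5,6,8}:6  {0,1,3,5,7,8}:6  {1,2,3,5,7,8}:15  {1,3,4,5,6,8}:15  {1,3,5,6,7,8}:30  {2,3,5,6,7,8}:60  {2,4,5,6,7,8}:90  {3,4,5,6,7,8}:60
  |U|=7: {0,1,2,3,5,7,8}:21  {0,1,3,4,5,6,8}:21  {0,1,3,5,6,7,8}:42  {1,2,3,5,6,7,8}:105  {1,3,4,5,6,7,8}:105  {2,3,4,5,6,7,8}:210
  start at 0(c): 420
  start at 2(b): 168
  start at 4(d): 168
sum over floor = 756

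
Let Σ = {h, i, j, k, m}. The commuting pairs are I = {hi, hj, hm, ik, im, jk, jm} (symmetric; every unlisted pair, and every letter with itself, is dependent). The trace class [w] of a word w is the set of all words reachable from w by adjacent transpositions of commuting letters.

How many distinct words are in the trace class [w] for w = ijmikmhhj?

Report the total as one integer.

piece 0:i — minimal
piece 1:j rests on {0:i}
piece 2:m — minimal
piece 3:i rests on {1:j}
piece 4:k rests on {2:m}
piece 5:m rests on {4:k}
piece 6:h rests on {4:k}
piece 7:h rests on {6:h}
piece 8:j rests on {3:i}
minimal pieces: {0:i, 2:m}
ways to finish when only these pieces remain (= sum over removing one remaining piece with nothing left below it):
  1 left: {5}→1  {7}→1  {8}→1
  2 left: {3,8}→1  {5,7}→2  {5,8}→2  {6,7}→1  {7,8}→2
  3 left: {1,3,8}→1  {3,5,8}→3  {3,7,8}→3  {5,6,7}→3  {5,7,8}→6  {6,7,8}→3
  4 left: {0,1,3,8}→1  {1,3,5,8}→4  {1,3,7,8}→4  {3,5,7,8}→12  {3,6,7,8}→6  {4,5,6,7}→3  {5,6,7,8}→12
  5 left: {0,1,3,5,8}→5  {0,1,3,7,8}→5  {1,3,5,7,8}→20  {1,3,6,7,8}→10  {2,4,5,6,7}→3  {3,5,6,7,8}→30  {4,5,6,7,8}→15
  6 left: {0,1,3,5,7,8}→30  {0,1,3,6,7,8}→15  {1,3,5,6,7,8}→60  {2,4,5,6,7,8}→18  {3,4,5,6,7,8}→45
  7 left: {0,1,3,5,6,7,8}→105  {1,3,4,5,6,7,8}→105  {2,3,4,5,6,7,8}→63
  placing 0:i first → 168 extensions
  placing 2:m first → 210 extensions
total linear extensions = 378

378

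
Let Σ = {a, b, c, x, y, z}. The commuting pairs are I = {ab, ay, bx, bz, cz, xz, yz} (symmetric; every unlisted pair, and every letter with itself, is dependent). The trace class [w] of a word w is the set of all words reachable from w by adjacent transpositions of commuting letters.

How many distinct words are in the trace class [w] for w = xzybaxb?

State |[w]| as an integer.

piece 0:x — minimal
piece 1:z — minimal
piece 2:y rests on {0:x}
piece 3:b rests on {2:y}
piece 4:a rests on {0:x, 1:z}
piece 5:x rests on {2:y, 4:a}
piece 6:b rests on {3:b}
minimal pieces: {0:x, 1:z}
ways to finish when only these pieces remain (= sum over removing one remaining piece with nothing left below it):
  1 left: {5}→1  {6}→1
  2 left: {3,6}→1  {4,5}→1  {5,6}→2
  3 left: {1,4,5}→1  {3,5,6}→3  {4,5,6}→3
  4 left: {1,4,5,6}→4  {2,3,5,6}→3  {3,4,5,6}→6
  5 left: {1,3,4,5,6}→10  {2,3,4,5,6}→9
  placing 0:x first → 19 extensions
  placing 1:z first → 9 extensions
total linear extensions = 28

28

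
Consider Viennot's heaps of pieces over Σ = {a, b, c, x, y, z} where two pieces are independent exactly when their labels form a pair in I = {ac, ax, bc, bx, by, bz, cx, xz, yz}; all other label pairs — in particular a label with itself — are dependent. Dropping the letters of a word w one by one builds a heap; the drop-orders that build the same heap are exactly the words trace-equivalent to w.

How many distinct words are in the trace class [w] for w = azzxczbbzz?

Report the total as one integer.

280

drop 0:a onto floor
drop 1:z onto {0:a}
drop 2:z onto {1:z}
drop 3:x onto floor
drop 4:c onto {2:z}
drop 5:z onto {4:c}
drop 6:b onto {0:a}
drop 7:b onto {6:b}
drop 8:z onto {5:z}
drop 9:z onto {8:z}
ground layer = {0:a, 3:x}
drop-orders for the pieces not yet dropped (sum over which currently-grounded one goes next):
  1 to go: {3} 1  {7} 1  {9} 1
  2 to go: {3,7} 2  {3,9} 2  {6,7} 1  {7,9} 2  {8,9} 1
  3 to go: {3,6,7} 3  {3,7,9} 6  {3,8,9} 3  {5,8,9} 1  {6,7,9} 3  {7,8,9} 3
  4 to go: {3,5,8,9} 4  {3,6,7,9} 12  {3,7,8,9} 12  {4,5,8,9} 1  {5,7,8,9} 4  {6,7,8,9} 6
  5 to go: {2,4,5,8,9} 1  {3,4,5,8,9} 5  {3,5,7,8,9} 20  {3,6,7,8,9} 30  {4,5,7,8,9} 5  {5,6,7,8,9} 10
  6 to go: {1,2,4,5,8,9} 1  {2,3,4,5,8,9} 6  {2,4,5,7,8,9} 6  {3,4,5,7,8,9} 30  {3,5,6,7,8,9} 60  {4,5,6,7,8,9} 15
  7 to go: {1,2,3,4,5,8,9} 7  {1,2,4,5,7,8,9} 7  {2,3,4,5,7,8,9} 42  {2,4,5,6,7,8,9} 21  {3,4,5,6,7,8,9} 105
  8 to go: {1,2,3,4,5,7,8,9} 56  {1,2,4,5,6,7,8,9} 28  {2,3,4,5,6,7,8,9} 168
  if 0:a drops first: 252 orders
  if 3:x drops first: 28 orders
heap linearizations: 280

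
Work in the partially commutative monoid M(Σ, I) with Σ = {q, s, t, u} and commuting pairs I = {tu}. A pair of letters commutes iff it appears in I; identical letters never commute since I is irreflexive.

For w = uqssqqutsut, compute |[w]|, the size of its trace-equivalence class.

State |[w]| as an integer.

drop 0:u onto floor
drop 1:q onto {0:u}
drop 2:s onto {1:q}
drop 3:s onto {2:s}
drop 4:q onto {3:s}
drop 5:q onto {4:q}
drop 6:u onto {5:q}
drop 7:t onto {5:q}
drop 8:s onto {6:u, 7:t}
drop 9:u onto {8:s}
drop 10:t onto {8:s}
ground layer = {0:u}
drop-orders for the pieces not yet dropped (sum over which currently-grounded one goes next):
  1 to go: {9} 1  {10} 1
  2 to go: {9,10} 2
  3 to go: {8,9,10} 2
  4 to go: {6,8,9,10} 2  {7,8,9,10} 2
  5 to go: {6,7,8,9,10} 4
  6 to go: {5,6,7,8,9,10} 4
  7 to go: {4,5,6,7,8,9,10} 4
  8 to go: {3,4,5,6,7,8,9,10} 4
  9 to go: {2,3,4,5,6,7,8,9,10} 4
  if 0:u drops first: 4 orders

4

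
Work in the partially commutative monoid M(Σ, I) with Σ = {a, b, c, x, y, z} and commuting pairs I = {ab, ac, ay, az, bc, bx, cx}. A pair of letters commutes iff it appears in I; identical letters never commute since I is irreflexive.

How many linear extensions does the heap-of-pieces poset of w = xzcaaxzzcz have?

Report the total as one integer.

9

piece 0:x — minimal
piece 1:z rests on {0:x}
piece 2:c rests on {1:z}
piece 3:a rests on {0:x}
piece 4:a rests on {3:a}
piece 5:x rests on {1:z, 4:a}
piece 6:z rests on {2:c, 5:x}
piece 7:z rests on {6:z}
piece 8:c rests on {7:z}
piece 9:z rests on {8:c}
minimal pieces: {0:x}
ways to finish when only these pieces remain (= sum over removing one remaining piece with nothing left below it):
  1 left: {9}→1
  2 left: {8,9}→1
  3 left: {7,8,9}→1
  4 left: {6,7,8,9}→1
  5 left: {2,6,7,8,9}→1  {5,6,7,8,9}→1
  6 left: {2,5,6,7,8,9}→2  {4,5,6,7,8,9}→1
  7 left: {1,2,5,6,7,8,9}→2  {2,4,5,6,7,8,9}→3  {3,4,5,6,7,8,9}→1
  8 left: {1,2,4,5,6,7,8,9}→5  {2,3,4,5,6,7,8,9}→4
  placing 0:x first → 9 extensions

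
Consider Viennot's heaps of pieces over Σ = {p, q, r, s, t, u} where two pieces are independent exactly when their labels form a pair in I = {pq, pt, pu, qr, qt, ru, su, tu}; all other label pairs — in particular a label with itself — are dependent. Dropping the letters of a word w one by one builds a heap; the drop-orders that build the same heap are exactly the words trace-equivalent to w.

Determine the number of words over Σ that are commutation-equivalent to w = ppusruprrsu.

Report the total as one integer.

drop 0:p onto floor
drop 1:p onto {0:p}
drop 2:u onto floor
drop 3:s onto {1:p}
drop 4:r onto {3:s}
drop 5:u onto {2:u}
drop 6:p onto {4:r}
drop 7:r onto {6:p}
drop 8:r onto {7:r}
drop 9:s onto {8:r}
drop 10:u onto {5:u}
ground layer = {0:p, 2:u}
drop-orders for the pieces not yet dropped (sum over which currently-grounded one goes next):
  1 to go: {9} 1  {10} 1
  2 to go: {5,10} 1  {8,9} 1  {9,10} 2
  3 to go: {2,5,10} 1  {5,9,10} 3  {7,8,9} 1  {8,9,10} 3
  4 to go: {2,5,9,10} 4  {5,8,9,10} 6  {6,7,8,9} 1  {7,8,9,10} 4
  5 to go: {2,5,8,9,10} 10  {4,6,7,8,9} 1  {5,7,8,9,10} 10  {6,7,8,9,10} 5
  6 to go: {2,5,7,8,9,10} 20  {3,4,6,7,8,9} 1  {4,6,7,8,9,10} 6  {5,6,7,8,9,10} 15
  7 to go: {1,3,4,6,7,8,9} 1  {2,5,6,7,8,9,10} 35  {3,4,6,7,8,9,10} 7  {4,5,6,7,8,9,10} 21
  8 to go: {0,1,3,4,6,7,8,9} 1  {1,3,4,6,7,8,9,10} 8  {2,4,5,6,7,8,9,10} 56  {3,4,5,6,7,8,9,10} 28
  9 to go: {0,1,3,4,6,7,8,9,10} 9  {1,3,4,5,6,7,8,9,10} 36  {2,3,4,5,6,7,8,9,10} 84
  if 0:p drops first: 120 orders
  if 2:u drops first: 45 orders
heap linearizations: 165

165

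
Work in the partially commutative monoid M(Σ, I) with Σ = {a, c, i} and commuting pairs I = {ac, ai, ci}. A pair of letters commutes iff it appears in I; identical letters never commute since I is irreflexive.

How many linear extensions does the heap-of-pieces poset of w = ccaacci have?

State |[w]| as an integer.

0(c) covers ∅
1(c) covers 0:c
2(a) covers ∅
3(a) covers 2:a
4(c) covers 1:c
5(c) covers 4:c
6(i) covers ∅
floor of heap: 0:c, 2:a, 6:i
completions by unplaced set U, small U first (add the entries for U minus each lowest piece of U):
  |U|=1: {3}:1  {5}:1  {6}:1
  |U|=2: {2,3}:1  {3,5}:2  {3,6}:2  {4,5}:1  {5,6}:2
  |U|=3: {1,4,5}:1  {2,3,5}:3  {2,3,6}:3  {3,4,5}:3  {3,5,6}:6  {4,5,6}:3
  |U|=4: {0,1,4,5}:1  {1,3,4,5}:4  {1,4,5,6}:4  {2,3,4,5}:6  {2,3,5,6}:12  {3,4,5,6}:12
  |U|=5: {0,1,3,4,5}:5  {0,1,4,5,6}:5  {1,2,3,4,5}:10  {1,3,4,5,6}:20  {2,3,4,5,6}:30
  start at 0(c): 60
  start at 2(a): 30
  start at 6(i): 15
sum over floor = 105

105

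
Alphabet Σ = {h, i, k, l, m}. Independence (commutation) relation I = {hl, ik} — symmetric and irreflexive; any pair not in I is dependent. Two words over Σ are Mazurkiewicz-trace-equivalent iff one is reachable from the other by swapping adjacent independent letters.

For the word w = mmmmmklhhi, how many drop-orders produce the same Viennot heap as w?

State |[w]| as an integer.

3

drop 0:m onto floor
drop 1:m onto {0:m}
drop 2:m onto {1:m}
drop 3:m onto {2:m}
drop 4:m onto {3:m}
drop 5:k onto {4:m}
drop 6:l onto {5:k}
drop 7:h onto {5:k}
drop 8:h onto {7:h}
drop 9:i onto {6:l, 8:h}
ground layer = {0:m}
drop-orders for the pieces not yet dropped (sum over which currently-grounded one goes next):
  1 to go: {9} 1
  2 to go: {6,9} 1  {8,9} 1
  3 to go: {6,8,9} 2  {7,8,9} 1
  4 to go: {6,7,8,9} 3
  5 to go: {5,6,7,8,9} 3
  6 to go: {4,5,6,7,8,9} 3
  7 to go: {3,4,5,6,7,8,9} 3
  8 to go: {2,3,4,5,6,7,8,9} 3
  if 0:m drops first: 3 orders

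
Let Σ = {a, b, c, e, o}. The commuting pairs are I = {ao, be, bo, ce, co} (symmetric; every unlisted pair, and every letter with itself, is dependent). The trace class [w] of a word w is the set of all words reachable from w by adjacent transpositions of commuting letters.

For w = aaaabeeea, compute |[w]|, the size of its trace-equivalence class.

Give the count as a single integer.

drop 0:a onto floor
drop 1:a onto {0:a}
drop 2:a onto {1:a}
drop 3:a onto {2:a}
drop 4:b onto {3:a}
drop 5:e onto {3:a}
drop 6:e onto {5:e}
drop 7:e onto {6:e}
drop 8:a onto {4:b, 7:e}
ground layer = {0:a}
drop-orders for the pieces not yet dropped (sum over which currently-grounded one goes next):
  1 to go: {8} 1
  2 to go: {4,8} 1  {7,8} 1
  3 to go: {4,7,8} 2  {6,7,8} 1
  4 to go: {4,6,7,8} 3  {5,6,7,8} 1
  5 to go: {4,5,6,7,8} 4
  6 to go: {3,4,5,6,7,8} 4
  7 to go: {2,3,4,5,6,7,8} 4
  if 0:a drops first: 4 orders

4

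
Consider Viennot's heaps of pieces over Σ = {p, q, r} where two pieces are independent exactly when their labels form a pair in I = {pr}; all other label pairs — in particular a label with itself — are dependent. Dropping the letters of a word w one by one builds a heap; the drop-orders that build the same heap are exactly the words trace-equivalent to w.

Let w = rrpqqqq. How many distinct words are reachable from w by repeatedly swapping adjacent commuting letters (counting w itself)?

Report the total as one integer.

piece 0:r — minimal
piece 1:r rests on {0:r}
piece 2:p — minimal
piece 3:q rests on {1:r, 2:p}
piece 4:q rests on {3:q}
piece 5:q rests on {4:q}
piece 6:q rests on {5:q}
minimal pieces: {0:r, 2:p}
ways to finish when only these pieces remain (= sum over removing one remaining piece with nothing left below it):
  1 left: {6}→1
  2 left: {5,6}→1
  3 left: {4,5,6}→1
  4 left: {3,4,5,6}→1
  5 left: {1,3,4,5,6}→1  {2,3,4,5,6}→1
  placing 0:r first → 2 extensions
  placing 2:p first → 1 extensions
total linear extensions = 3

3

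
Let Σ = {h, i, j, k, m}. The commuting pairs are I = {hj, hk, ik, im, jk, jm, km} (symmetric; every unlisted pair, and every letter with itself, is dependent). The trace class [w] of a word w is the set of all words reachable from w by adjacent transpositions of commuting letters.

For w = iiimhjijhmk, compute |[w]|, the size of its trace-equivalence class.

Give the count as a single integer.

piece 0:i — minimal
piece 1:i rests on {0:i}
piece 2:i rests on {1:i}
piece 3:m — minimal
piece 4:h rests on {2:i, 3:m}
piece 5:j rests on {2:i}
piece 6:i rests on {4:h, 5:j}
piece 7:j rests on {6:i}
piece 8:h rests on {6:i}
piece 9:m rests on {8:h}
piece 10:k — minimal
minimal pieces: {0:i, 3:m, 10:k}
ways to finish when only these pieces remain (= sum over removing one remaining piece with nothing left below it):
  1 left: {7}→1  {9}→1  {10}→1
  2 left: {7,9}→2  {7,10}→2  {8,9}→1  {9,10}→2
  3 left: {7,8,9}→3  {7,9,10}→6  {8,9,10}→3
  4 left: {6,7,8,9}→3  {7,8,9,10}→12
  5 left: {4,6,7,8,9}→3  {5,6,7,8,9}→3  {6,7,8,9,10}→15
  6 left: {3,4,6,7,8,9}→3  {4,5,6,7,8,9}→6  {4,6,7,8,9,10}→18  {5,6,7,8,9,10}→18
  7 left: {2,4,5,6,7,8,9}→6  {3,4,5,6,7,8,9}→9  {3,4,6,7,8,9,10}→21  {4,5,6,7,8,9,10}→42
  8 left: {1,2,4,5,6,7,8,9}→6  {2,3,4,5,6,7,8,9}→15  {2,4,5,6,7,8,9,10}→48  {3,4,5,6,7,8,9,10}→72
  9 left: {0,1,2,4,5,6,7,8,9}→6  {1,2,3,4,5,6,7,8,9}→21  {1,2,4,5,6,7,8,9,10}→54  {2,3,4,5,6,7,8,9,10}→135
  placing 0:i first → 210 extensions
  placing 3:m first → 60 extensions
  placing 10:k first → 27 extensions
total linear extensions = 297

297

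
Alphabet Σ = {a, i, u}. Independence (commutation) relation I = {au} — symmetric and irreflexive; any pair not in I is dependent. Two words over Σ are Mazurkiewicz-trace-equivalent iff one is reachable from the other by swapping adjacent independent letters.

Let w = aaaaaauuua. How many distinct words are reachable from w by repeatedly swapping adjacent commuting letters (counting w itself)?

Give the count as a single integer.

0(a) covers ∅
1(a) covers 0:a
2(a) covers 1:a
3(a) covers 2:a
4(a) covers 3:a
5(a) covers 4:a
6(u) covers ∅
7(u) covers 6:u
8(u) covers 7:u
9(a) covers 5:a
floor of heap: 0:a, 6:u
completions by unplaced set U, small U first (add the entries for U minus each lowest piece of U):
  |U|=1: {8}:1  {9}:1
  |U|=2: {5,9}:1  {7,8}:1  {8,9}:2
  |U|=3: {4,5,9}:1  {5,8,9}:3  {6,7,8}:1  {7,8,9}:3
  |U|=4: {3,4,5,9}:1  {4,5,8,9}:4  {5,7,8,9}:6  {6,7,8,9}:4
  |U|=5: {2,3,4,5,9}:1  {3,4,5,8,9}:5  {4,5,7,8,9}:10  {5,6,7,8,9}:10
  |U|=6: {1,2,3,4,5,9}:1  {2,3,4,5,8,9}:6  {3,4,5,7,8,9}:15  {4,5,6,7,8,9}:20
  |U|=7: {0,1,2,3,4,5,9}:1  {1,2,3,4,5,8,9}:7  {2,3,4,5,7,8,9}:21  {3,4,5,6,7,8,9}:35
  |U|=8: {0,1,2,3,4,5,8,9}:8  {1,2,3,4,5,7,8,9}:28  {2,3,4,5,6,7,8,9}:56
  start at 0(a): 84
  start at 6(u): 36
sum over floor = 120

120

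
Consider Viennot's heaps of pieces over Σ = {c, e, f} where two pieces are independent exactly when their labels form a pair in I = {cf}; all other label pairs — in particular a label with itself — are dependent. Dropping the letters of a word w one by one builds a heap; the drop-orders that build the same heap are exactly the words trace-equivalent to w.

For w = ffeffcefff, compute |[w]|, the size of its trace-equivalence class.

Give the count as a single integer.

#0=f has no predecessor
#1=f depends on [0:f]
#2=e depends on [1:f]
#3=f depends on [2:e]
#4=f depends on [3:f]
#5=c depends on [2:e]
#6=e depends on [4:f, 5:c]
#7=f depends on [6:e]
#8=f depends on [7:f]
#9=f depends on [8:f]
sources: [0:f]
N(rest) = Σ N(rest − s) over sources s of rest; N(one piece) = 1:
  size 1 → [9]=1
  size 2 → [8,9]=1
  size 3 → [7,8,9]=1
  size 4 → [6,7,8,9]=1
  size 5 → [4,6,7,8,9]=1  [5,6,7,8,9]=1
  size 6 → [3,4,6,7,8,9]=1  [4,5,6,7,8,9]=2
  size 7 → [3,4,5,6,7,8,9]=3
  size 8 → [2,3,4,5,6,7,8,9]=3
  first=0(f) contributes 3

3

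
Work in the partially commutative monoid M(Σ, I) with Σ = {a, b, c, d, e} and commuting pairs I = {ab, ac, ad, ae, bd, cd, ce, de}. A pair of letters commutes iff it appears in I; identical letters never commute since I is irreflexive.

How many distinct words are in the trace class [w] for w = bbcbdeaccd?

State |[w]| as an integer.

1080

piece 0:b — minimal
piece 1:b rests on {0:b}
piece 2:c rests on {1:b}
piece 3:b rests on {2:c}
piece 4:d — minimal
piece 5:e rests on {3:b}
piece 6:a — minimal
piece 7:c rests on {3:b}
piece 8:c rests on {7:c}
piece 9:d rests on {4:d}
minimal pieces: {0:b, 4:d, 6:a}
ways to finish when only these pieces remain (= sum over removing one remaining piece with nothing left below it):
  1 left: {5}→1  {6}→1  {8}→1  {9}→1
  2 left: {4,9}→1  {5,6}→2  {5,8}→2  {5,9}→2  {6,8}→2  {6,9}→2  {7,8}→1  {8,9}→2
  3 left: {4,5,9}→3  {4,6,9}→3  {4,8,9}→3  {5,6,8}→6  {5,6,9}→6  {5,7,8}→3  {5,8,9}→6  {6,7,8}→3  {6,8,9}→6  {7,8,9}→3
  4 left: {3,5,7,8}→3  {4,5,6,9}→12  {4,5,8,9}→12  {4,6,8,9}→12  {4,7,8,9}→6  {5,6,7,8}→12  {5,6,8,9}→24  {5,7,8,9}→12  {6,7,8,9}→12
  5 left: {2,3,5,7,8}→3  {3,5,6,7,8}→15  {3,5,7,8,9}→15  {4,5,6,8,9}→60  {4,5,7,8,9}→30  {4,6,7,8,9}→30  {5,6,7,8,9}→60
  6 left: {1,2,3,5,7,8}→3  {2,3,5,6,7,8}→18  {2,3,5,7,8,9}→18  {3,4,5,7,8,9}→45  {3,5,6,7,8,9}→90  {4,5,6,7,8,9}→180
  7 left: {0,1,2,3,5,7,8}→3  {1,2,3,5,6,7,8}→21  {1,2,3,5,7,8,9}→21  {2,3,4,5,7,8,9}→63  {2,3,5,6,7,8,9}→126  {3,4,5,6,7,8,9}→315
  8 left: {0,1,2,3,5,6,7,8}→24  {0,1,2,3,5,7,8,9}→24  {1,2,3,4,5,7,8,9}→84  {1,2,3,5,6,7,8,9}→168  {2,3,4,5,6,7,8,9}→504
  placing 0:b first → 756 extensions
  placing 4:d first → 216 extensions
  placing 6:a first → 108 extensions
total linear extensions = 1080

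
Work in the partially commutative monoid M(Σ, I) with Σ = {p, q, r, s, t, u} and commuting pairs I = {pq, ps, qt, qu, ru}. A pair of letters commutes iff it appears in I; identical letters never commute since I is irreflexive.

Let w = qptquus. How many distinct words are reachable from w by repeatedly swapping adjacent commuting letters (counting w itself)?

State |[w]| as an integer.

drop 0:q onto floor
drop 1:p onto floor
drop 2:t onto {1:p}
drop 3:q onto {0:q}
drop 4:u onto {2:t}
drop 5:u onto {4:u}
drop 6:s onto {3:q, 5:u}
ground layer = {0:q, 1:p}
drop-orders for the pieces not yet dropped (sum over which currently-grounded one goes next):
  1 to go: {6} 1
  2 to go: {3,6} 1  {5,6} 1
  3 to go: {0,3,6} 1  {3,5,6} 2  {4,5,6} 1
  4 to go: {0,3,5,6} 3  {2,4,5,6} 1  {3,4,5,6} 3
  5 to go: {0,3,4,5,6} 6  {1,2,4,5,6} 1  {2,3,4,5,6} 4
  if 0:q drops first: 5 orders
  if 1:p drops first: 10 orders
heap linearizations: 15

15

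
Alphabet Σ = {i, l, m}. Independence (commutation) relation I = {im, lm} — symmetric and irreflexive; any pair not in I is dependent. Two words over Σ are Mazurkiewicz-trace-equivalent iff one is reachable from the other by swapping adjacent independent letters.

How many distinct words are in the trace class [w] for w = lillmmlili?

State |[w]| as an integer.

45

0(l) covers ∅
1(i) covers 0:l
2(l) covers 1:i
3(l) covers 2:l
4(m) covers ∅
5(m) covers 4:m
6(l) covers 3:l
7(i) covers 6:l
8(l) covers 7:i
9(i) covers 8:l
floor of heap: 0:l, 4:m
completions by unplaced set U, small U first (add the entries for U minus each lowest piece of U):
  |U|=1: {5}:1  {9}:1
  |U|=2: {4,5}:1  {5,9}:2  {8,9}:1
  |U|=3: {4,5,9}:3  {5,8,9}:3  {7,8,9}:1
  |U|=4: {4,5,8,9}:6  {5,7,8,9}:4  {6,7,8,9}:1
  |U|=5: {3,6,7,8,9}:1  {4,5,7,8,9}:10  {5,6,7,8,9}:5
  |U|=6: {2,3,6,7,8,9}:1  {3,5,6,7,8,9}:6  {4,5,6,7,8,9}:15
  |U|=7: {1,2,3,6,7,8,9}:1  {2,3,5,6,7,8,9}:7  {3,4,5,6,7,8,9}:21
  |U|=8: {0,1,2,3,6,7,8,9}:1  {1,2,3,5,6,7,8,9}:8  {2,3,4,5,6,7,8,9}:28
  start at 0(l): 36
  start at 4(m): 9
sum over floor = 45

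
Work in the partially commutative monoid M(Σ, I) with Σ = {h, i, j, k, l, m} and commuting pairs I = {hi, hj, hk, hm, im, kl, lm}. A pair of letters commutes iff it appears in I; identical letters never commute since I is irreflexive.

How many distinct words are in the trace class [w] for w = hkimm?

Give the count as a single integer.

0(h) covers ∅
1(k) covers ∅
2(i) covers 1:k
3(m) covers 1:k
4(m) covers 3:m
floor of heap: 0:h, 1:k
completions by unplaced set U, small U first (add the entries for U minus each lowest piece of U):
  |U|=1: {0}:1  {2}:1  {4}:1
  |U|=2: {0,2}:2  {0,4}:2  {2,4}:2  {3,4}:1
  |U|=3: {0,2,4}:6  {0,3,4}:3  {2,3,4}:3
  start at 0(h): 3
  start at 1(k): 12
sum over floor = 15

15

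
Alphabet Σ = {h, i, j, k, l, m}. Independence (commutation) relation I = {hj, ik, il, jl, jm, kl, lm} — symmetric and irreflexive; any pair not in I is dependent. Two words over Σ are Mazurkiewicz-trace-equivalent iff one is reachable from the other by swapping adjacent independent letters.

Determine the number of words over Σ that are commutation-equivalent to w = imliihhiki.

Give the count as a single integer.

15

0(i) covers ∅
1(m) covers 0:i
2(l) covers ∅
3(i) covers 1:m
4(i) covers 3:i
5(h) covers 2:l, 4:i
6(h) covers 5:h
7(i) covers 6:h
8(k) covers 6:h
9(i) covers 7:i
floor of heap: 0:i, 2:l
completions by unplaced set U, small U first (add the entries for U minus each lowest piece of U):
  |U|=1: {8}:1  {9}:1
  |U|=2: {7,9}:1  {8,9}:2
  |U|=3: {7,8,9}:3
  |U|=4: {6,7,8,9}:3
  |U|=5: {5,6,7,8,9}:3
  |U|=6: {2,5,6,7,8,9}:3  {4,5,6,7,8,9}:3
  |U|=7: {2,4,5,6,7,8,9}:6  {3,4,5,6,7,8,9}:3
  |U|=8: {1,3,4,5,6,7,8,9}:3  {2,3,4,5,6,7,8,9}:9
  start at 0(i): 12
  start at 2(l): 3
sum over floor = 15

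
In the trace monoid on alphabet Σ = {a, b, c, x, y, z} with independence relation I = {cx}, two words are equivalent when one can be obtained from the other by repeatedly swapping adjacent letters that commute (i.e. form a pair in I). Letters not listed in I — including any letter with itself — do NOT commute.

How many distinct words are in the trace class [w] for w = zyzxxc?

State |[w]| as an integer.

3

drop 0:z onto floor
drop 1:y onto {0:z}
drop 2:z onto {1:y}
drop 3:x onto {2:z}
drop 4:x onto {3:x}
drop 5:c onto {2:z}
ground layer = {0:z}
drop-orders for the pieces not yet dropped (sum over which currently-grounded one goes next):
  1 to go: {4} 1  {5} 1
  2 to go: {3,4} 1  {4,5} 2
  3 to go: {3,4,5} 3
  4 to go: {2,3,4,5} 3
  if 0:z drops first: 3 orders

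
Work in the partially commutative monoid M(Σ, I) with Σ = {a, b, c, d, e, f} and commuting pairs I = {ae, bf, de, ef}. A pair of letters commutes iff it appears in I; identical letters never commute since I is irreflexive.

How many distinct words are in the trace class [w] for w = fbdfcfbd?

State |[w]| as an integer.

0(f) covers ∅
1(b) covers ∅
2(d) covers 0:f, 1:b
3(f) covers 2:d
4(c) covers 3:f
5(f) covers 4:c
6(b) covers 4:c
7(d) covers 5:f, 6:b
floor of heap: 0:f, 1:b
completions by unplaced set U, small U first (add the entries for U minus each lowest piece of U):
  |U|=1: {7}:1
  |U|=2: {5,7}:1  {6,7}:1
  |U|=3: {5,6,7}:2
  |U|=4: {4,5,6,7}:2
  |U|=5: {3,4,5,6,7}:2
  |U|=6: {2,3,4,5,6,7}:2
  start at 0(f): 2
  start at 1(b): 2
sum over floor = 4

4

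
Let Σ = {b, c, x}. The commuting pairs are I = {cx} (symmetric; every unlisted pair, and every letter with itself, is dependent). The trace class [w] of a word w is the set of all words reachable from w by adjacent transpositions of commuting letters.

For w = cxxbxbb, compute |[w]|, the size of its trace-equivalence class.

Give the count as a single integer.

3

piece 0:c — minimal
piece 1:x — minimal
piece 2:x rests on {1:x}
piece 3:b rests on {0:c, 2:x}
piece 4:x rests on {3:b}
piece 5:b rests on {4:x}
piece 6:b rests on {5:b}
minimal pieces: {0:c, 1:x}
ways to finish when only these pieces remain (= sum over removing one remaining piece with nothing left below it):
  1 left: {6}→1
  2 left: {5,6}→1
  3 left: {4,5,6}→1
  4 left: {3,4,5,6}→1
  5 left: {0,3,4,5,6}→1  {2,3,4,5,6}→1
  placing 0:c first → 1 extensions
  placing 1:x first → 2 extensions
total linear extensions = 3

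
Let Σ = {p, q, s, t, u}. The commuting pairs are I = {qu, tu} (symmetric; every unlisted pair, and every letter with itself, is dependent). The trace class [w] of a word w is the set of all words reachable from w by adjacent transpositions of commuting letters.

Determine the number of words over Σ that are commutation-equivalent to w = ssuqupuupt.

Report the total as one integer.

3

0(s) covers ∅
1(s) covers 0:s
2(u) covers 1:s
3(q) covers 1:s
4(u) covers 2:u
5(p) covers 3:q, 4:u
6(u) covers 5:p
7(u) covers 6:u
8(p) covers 7:u
9(t) covers 8:p
floor of heap: 0:s
completions by unplaced set U, small U first (add the entries for U minus each lowest piece of U):
  |U|=1: {9}:1
  |U|=2: {8,9}:1
  |U|=3: {7,8,9}:1
  |U|=4: {6,7,8,9}:1
  |U|=5: {5,6,7,8,9}:1
  |U|=6: {3,5,6,7,8,9}:1  {4,5,6,7,8,9}:1
  |U|=7: {2,4,5,6,7,8,9}:1  {3,4,5,6,7,8,9}:2
  |U|=8: {2,3,4,5,6,7,8,9}:3
  start at 0(s): 3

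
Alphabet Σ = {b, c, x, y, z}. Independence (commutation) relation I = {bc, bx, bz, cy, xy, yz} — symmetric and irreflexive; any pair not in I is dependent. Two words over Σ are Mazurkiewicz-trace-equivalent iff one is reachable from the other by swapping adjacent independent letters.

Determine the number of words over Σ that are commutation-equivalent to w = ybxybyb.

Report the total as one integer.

drop 0:y onto floor
drop 1:b onto {0:y}
drop 2:x onto floor
drop 3:y onto {1:b}
drop 4:b onto {3:y}
drop 5:y onto {4:b}
drop 6:b onto {5:y}
ground layer = {0:y, 2:x}
drop-orders for the pieces not yet dropped (sum over which currently-grounded one goes next):
  1 to go: {2} 1  {6} 1
  2 to go: {2,6} 2  {5,6} 1
  3 to go: {2,5,6} 3  {4,5,6} 1
  4 to go: {2,4,5,6} 4  {3,4,5,6} 1
  5 to go: {1,3,4,5,6} 1  {2,3,4,5,6} 5
  if 0:y drops first: 6 orders
  if 2:x drops first: 1 orders
heap linearizations: 7

7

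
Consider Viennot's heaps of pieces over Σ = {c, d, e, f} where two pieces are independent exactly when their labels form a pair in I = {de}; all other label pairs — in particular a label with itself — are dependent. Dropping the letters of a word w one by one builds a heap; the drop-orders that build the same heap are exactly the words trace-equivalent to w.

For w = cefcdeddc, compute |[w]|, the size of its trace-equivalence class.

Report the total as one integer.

drop 0:c onto floor
drop 1:e onto {0:c}
drop 2:f onto {1:e}
drop 3:c onto {2:f}
drop 4:d onto {3:c}
drop 5:e onto {3:c}
drop 6:d onto {4:d}
drop 7:d onto {6:d}
drop 8:c onto {5:e, 7:d}
ground layer = {0:c}
drop-orders for the pieces not yet dropped (sum over which currently-grounded one goes next):
  1 to go: {8} 1
  2 to go: {5,8} 1  {7,8} 1
  3 to go: {5,7,8} 2  {6,7,8} 1
  4 to go: {4,6,7,8} 1  {5,6,7,8} 3
  5 to go: {4,5,6,7,8} 4
  6 to go: {3,4,5,6,7,8} 4
  7 to go: {2,3,4,5,6,7,8} 4
  if 0:c drops first: 4 orders

4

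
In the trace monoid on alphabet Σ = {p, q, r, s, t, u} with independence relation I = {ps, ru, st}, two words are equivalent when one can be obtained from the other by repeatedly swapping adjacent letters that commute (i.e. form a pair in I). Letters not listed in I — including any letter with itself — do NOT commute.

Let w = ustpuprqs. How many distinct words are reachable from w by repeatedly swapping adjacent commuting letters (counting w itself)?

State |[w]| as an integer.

#0=u has no predecessor
#1=s depends on [0:u]
#2=t depends on [0:u]
#3=p depends on [2:t]
#4=u depends on [1:s, 3:p]
#5=p depends on [4:u]
#6=r depends on [5:p]
#7=q depends on [6:r]
#8=s depends on [7:q]
sources: [0:u]
N(rest) = Σ N(rest − s) over sources s of rest; N(one piece) = 1:
  size 1 → [8]=1
  size 2 → [7,8]=1
  size 3 → [6,7,8]=1
  size 4 → [5,6,7,8]=1
  size 5 → [4,5,6,7,8]=1
  size 6 → [1,4,5,6,7,8]=1  [3,4,5,6,7,8]=1
  size 7 → [1,3,4,5,6,7,8]=2  [2,3,4,5,6,7,8]=1
  first=0(u) contributes 3

3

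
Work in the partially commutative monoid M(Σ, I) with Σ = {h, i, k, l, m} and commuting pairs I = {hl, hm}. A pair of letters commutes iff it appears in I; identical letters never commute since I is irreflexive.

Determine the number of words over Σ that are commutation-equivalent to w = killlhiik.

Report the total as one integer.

4

drop 0:k onto floor
drop 1:i onto {0:k}
drop 2:l onto {1:i}
drop 3:l onto {2:l}
drop 4:l onto {3:l}
drop 5:h onto {1:i}
drop 6:i onto {4:l, 5:h}
drop 7:i onto {6:i}
drop 8:k onto {7:i}
ground layer = {0:k}
drop-orders for the pieces not yet dropped (sum over which currently-grounded one goes next):
  1 to go: {8} 1
  2 to go: {7,8} 1
  3 to go: {6,7,8} 1
  4 to go: {4,6,7,8} 1  {5,6,7,8} 1
  5 to go: {3,4,6,7,8} 1  {4,5,6,7,8} 2
  6 to go: {2,3,4,6,7,8} 1  {3,4,5,6,7,8} 3
  7 to go: {2,3,4,5,6,7,8} 4
  if 0:k drops first: 4 orders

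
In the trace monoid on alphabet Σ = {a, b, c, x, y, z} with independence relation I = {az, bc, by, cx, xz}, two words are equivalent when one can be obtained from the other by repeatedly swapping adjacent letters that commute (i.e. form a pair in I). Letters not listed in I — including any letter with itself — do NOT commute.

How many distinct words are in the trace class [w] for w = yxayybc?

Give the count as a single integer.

4

#0=y has no predecessor
#1=x depends on [0:y]
#2=a depends on [1:x]
#3=y depends on [2:a]
#4=y depends on [3:y]
#5=b depends on [2:a]
#6=c depends on [4:y]
sources: [0:y]
N(rest) = Σ N(rest − s) over sources s of rest; N(one piece) = 1:
  size 1 → [5]=1  [6]=1
  size 2 → [4,6]=1  [5,6]=2
  size 3 → [3,4,6]=1  [4,5,6]=3
  size 4 → [3,4,5,6]=4
  size 5 → [2,3,4,5,6]=4
  first=0(y) contributes 4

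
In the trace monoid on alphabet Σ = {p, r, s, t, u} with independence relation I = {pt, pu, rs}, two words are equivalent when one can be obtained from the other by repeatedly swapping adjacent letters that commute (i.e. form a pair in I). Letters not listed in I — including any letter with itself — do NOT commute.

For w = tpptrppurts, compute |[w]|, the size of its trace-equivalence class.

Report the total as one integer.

#0=t has no predecessor
#1=p has no predecessor
#2=p depends on [1:p]
#3=t depends on [0:t]
#4=r depends on [2:p, 3:t]
#5=p depends on [4:r]
#6=p depends on [5:p]
#7=u depends on [4:r]
#8=r depends on [6:p, 7:u]
#9=t depends on [8:r]
#10=s depends on [9:t]
sources: [0:t, 1:p]
N(rest) = Σ N(rest − s) over sources s of rest; N(one piece) = 1:
  size 1 → [10]=1
  size 2 → [9,10]=1
  size 3 → [8,9,10]=1
  size 4 → [6,8,9,10]=1  [7,8,9,10]=1
  size 5 → [5,6,8,9,10]=1  [6,7,8,9,10]=2
  size 6 → [5,6,7,8,9,10]=3
  size 7 → [4,5,6,7,8,9,10]=3
  size 8 → [2,4,5,6,7,8,9,10]=3  [3,4,5,6,7,8,9,10]=3
  size 9 → [0,3,4,5,6,7,8,9,10]=3  [1,2,4,5,6,7,8,9,10]=3  [2,3,4,5,6,7,8,9,10]=6
  first=0(t) contributes 9
  first=1(p) contributes 9
|[w]| = 18

18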